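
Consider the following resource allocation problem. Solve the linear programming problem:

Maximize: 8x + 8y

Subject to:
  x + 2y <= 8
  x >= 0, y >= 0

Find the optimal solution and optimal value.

The feasible region has vertices at [(0, 0), (8, 0), (0, 4)].
Checking objective 8x + 8y at each vertex:
  (0, 0): 8*0 + 8*0 = 0
  (8, 0): 8*8 + 8*0 = 64
  (0, 4): 8*0 + 8*4 = 32
Maximum is 64 at (8, 0).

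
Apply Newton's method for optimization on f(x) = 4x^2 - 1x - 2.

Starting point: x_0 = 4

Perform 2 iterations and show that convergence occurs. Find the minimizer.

f(x) = 4x^2 - 1x - 2, f'(x) = 8x + (-1), f''(x) = 8
Step 1: f'(4) = 31, x_1 = 4 - 31/8 = 1/8
Step 2: f'(1/8) = 0, x_2 = 1/8 (converged)
Newton's method converges in 1 step for quadratics.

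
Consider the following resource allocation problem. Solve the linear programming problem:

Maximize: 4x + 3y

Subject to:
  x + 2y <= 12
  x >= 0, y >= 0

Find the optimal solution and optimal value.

The feasible region has vertices at [(0, 0), (12, 0), (0, 6)].
Checking objective 4x + 3y at each vertex:
  (0, 0): 4*0 + 3*0 = 0
  (12, 0): 4*12 + 3*0 = 48
  (0, 6): 4*0 + 3*6 = 18
Maximum is 48 at (12, 0).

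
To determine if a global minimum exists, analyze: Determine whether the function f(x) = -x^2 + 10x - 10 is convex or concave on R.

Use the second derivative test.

f(x) = -x^2 + 10x - 10
f'(x) = -2x + 10
f''(x) = -2
Since f''(x) = -2 < 0 for all x, f is concave on R.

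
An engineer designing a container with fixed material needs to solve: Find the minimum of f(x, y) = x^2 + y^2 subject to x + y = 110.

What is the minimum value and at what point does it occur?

Substitute y = 110 - x into f(x,y) = x^2 + y^2:
g(x) = x^2 + (110 - x)^2 = 2x^2 - 220x + 12100
g'(x) = 4x - 220 = 0  =>  x = 55
y = 110 - 55 = 55
Minimum value = 55^2 + 55^2 = 6050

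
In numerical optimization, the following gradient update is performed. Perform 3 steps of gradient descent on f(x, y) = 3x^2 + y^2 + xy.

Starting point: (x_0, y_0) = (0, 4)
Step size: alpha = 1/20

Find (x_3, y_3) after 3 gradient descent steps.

f(x,y) = 3x^2 + y^2 + xy
grad_x = 6x + 1y, grad_y = 2y + 1x
Step 1: grad = (4, 8), (-1/5, 18/5)
Step 2: grad = (12/5, 7), (-8/25, 13/4)
Step 3: grad = (133/100, 309/50), (-773/2000, 2941/1000)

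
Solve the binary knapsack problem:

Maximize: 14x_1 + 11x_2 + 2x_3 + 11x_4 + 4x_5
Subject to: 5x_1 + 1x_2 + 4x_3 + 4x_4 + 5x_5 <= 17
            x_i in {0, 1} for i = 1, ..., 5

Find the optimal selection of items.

Items: item 1 (v=14, w=5), item 2 (v=11, w=1), item 3 (v=2, w=4), item 4 (v=11, w=4), item 5 (v=4, w=5)
Capacity: 17
Checking all 32 subsets (w = total weight, v = total value):
  {}: w = 0, v = 0
  {1}: w = 5, v = 14
  {2}: w = 1, v = 11
  {3}: w = 4, v = 2
  {4}: w = 4, v = 11
  {5}: w = 5, v = 4
  {1, 2}: w = 6, v = 25
  {1, 3}: w = 9, v = 16
  {1, 4}: w = 9, v = 25
  {1, 5}: w = 10, v = 18
  {2, 3}: w = 5, v = 13
  {2, 4}: w = 5, v = 22
  {2, 5}: w = 6, v = 15
  {3, 4}: w = 8, v = 13
  {3, 5}: w = 9, v = 6
  {4, 5}: w = 9, v = 15
  {1, 2, 3}: w = 10, v = 27
  {1, 2, 4}: w = 10, v = 36
  {1, 2, 5}: w = 11, v = 29
  {1, 3, 4}: w = 13, v = 27
  {1, 3, 5}: w = 14, v = 20
  {1, 4, 5}: w = 14, v = 29
  {2, 3, 4}: w = 9, v = 24
  {2, 3, 5}: w = 10, v = 17
  {2, 4, 5}: w = 10, v = 26
  {3, 4, 5}: w = 13, v = 17
  {1, 2, 3, 4}: w = 14, v = 38
  {1, 2, 3, 5}: w = 15, v = 31
  {1, 2, 4, 5}: w = 15, v = 40
  {1, 3, 4, 5}: w = 18 > 17, infeasible
  {2, 3, 4, 5}: w = 14, v = 28
  {1, 2, 3, 4, 5}: w = 19 > 17, infeasible
Best feasible subset: items [1, 2, 4, 5]
Total weight: 15 <= 17, total value: 40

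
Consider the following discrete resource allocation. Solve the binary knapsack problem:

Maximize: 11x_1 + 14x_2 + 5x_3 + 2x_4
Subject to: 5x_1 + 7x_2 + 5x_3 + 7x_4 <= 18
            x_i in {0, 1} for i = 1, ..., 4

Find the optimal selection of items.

Items: item 1 (v=11, w=5), item 2 (v=14, w=7), item 3 (v=5, w=5), item 4 (v=2, w=7)
Capacity: 18
Checking all 16 subsets (w = total weight, v = total value):
  {}: w = 0, v = 0
  {1}: w = 5, v = 11
  {2}: w = 7, v = 14
  {3}: w = 5, v = 5
  {4}: w = 7, v = 2
  {1, 2}: w = 12, v = 25
  {1, 3}: w = 10, v = 16
  {1, 4}: w = 12, v = 13
  {2, 3}: w = 12, v = 19
  {2, 4}: w = 14, v = 16
  {3, 4}: w = 12, v = 7
  {1, 2, 3}: w = 17, v = 30
  {1, 2, 4}: w = 19 > 18, infeasible
  {1, 3, 4}: w = 17, v = 18
  {2, 3, 4}: w = 19 > 18, infeasible
  {1, 2, 3, 4}: w = 24 > 18, infeasible
Best feasible subset: items [1, 2, 3]
Total weight: 17 <= 18, total value: 30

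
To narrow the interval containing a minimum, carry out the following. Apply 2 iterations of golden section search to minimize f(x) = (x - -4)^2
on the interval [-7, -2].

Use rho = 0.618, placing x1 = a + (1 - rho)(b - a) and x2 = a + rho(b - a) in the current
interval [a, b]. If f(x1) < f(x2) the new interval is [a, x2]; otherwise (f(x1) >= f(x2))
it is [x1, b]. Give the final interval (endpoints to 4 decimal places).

Golden section search for min of f(x) = (x - -4)^2 on [-7, -2].
Each step: x1 = a + (1 - rho)(b - a), x2 = a + rho(b - a); if f(x1) < f(x2) keep [a, x2], otherwise keep [x1, b].
Step 1: [-7.0000, -2.0000], x1=-5.0900 (f=1.1881), x2=-3.9100 (f=0.0081); f(x1) > f(x2) => keep [-5.0900, -2.0000]
Step 2: [-5.0900, -2.0000], x1=-3.9096 (f=0.0082), x2=-3.1804 (f=0.6718); f(x1) < f(x2) => keep [-5.0900, -3.1804]
Final interval: [-5.0900, -3.1804]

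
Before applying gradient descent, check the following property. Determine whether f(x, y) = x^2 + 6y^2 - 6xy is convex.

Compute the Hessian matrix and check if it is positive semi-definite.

f(x,y) = x^2 + 6y^2 - 6xy
Hessian H = [[2, -6], [-6, 12]]
trace(H) = 14, det(H) = -12
Eigenvalues: (14 +/- sqrt(244)) / 2 = 14.81, -0.8102
Since not both eigenvalues positive, f is neither convex nor concave.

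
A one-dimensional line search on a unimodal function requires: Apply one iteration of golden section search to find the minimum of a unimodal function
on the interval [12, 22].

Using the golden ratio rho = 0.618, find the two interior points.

Golden section search on [12, 22].
Golden ratio rho = 0.618 (approx).
Interior points:
  x_1 = 12 + (1-0.618)*10 = 15.8200
  x_2 = 12 + 0.618*10 = 18.1800
Compare f(x_1) and f(x_2) to determine which subinterval to keep.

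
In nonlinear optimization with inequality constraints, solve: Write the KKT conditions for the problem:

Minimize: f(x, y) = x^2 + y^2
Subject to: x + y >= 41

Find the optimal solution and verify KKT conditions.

KKT conditions for min x^2 + y^2 s.t. x + y >= 41:
Stationarity: 2x = mu, 2y = mu
So x = y = mu/2.
Complementary slackness: mu*(x + y - 41) = 0
Primal feasibility: x + y >= 41; dual feasibility: mu >= 0
If mu = 0 then x = y = 0, but 0 + 0 < 41 is infeasible, so the constraint is active.
Constraint active: x + y = 2*(mu/2) = 41 => mu = 41
x = y = 41/2, f = 1681/2
Verify: stationarity 2*(41/2) = 41 = mu; primal 41/2 + 41/2 = 41 >= 41; dual mu = 41 >= 0; complementary slackness 41*(41 - 41) = 0. All KKT conditions hold.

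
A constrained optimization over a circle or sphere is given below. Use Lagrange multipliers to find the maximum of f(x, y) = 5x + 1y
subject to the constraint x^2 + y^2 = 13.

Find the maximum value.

Set up Lagrange conditions: grad f = lambda * grad g
  5 = 2*lambda*x
  1 = 2*lambda*y
From these: x/y = 5/1, so x = 5t, y = 1t for some t.
Substitute into constraint: (5t)^2 + (1t)^2 = 13
  t^2 * 26 = 13
  t = sqrt(13/26)
Maximum = 5*x + 1*y = (5^2 + 1^2)*t = 26 * sqrt(13/26) = sqrt(338)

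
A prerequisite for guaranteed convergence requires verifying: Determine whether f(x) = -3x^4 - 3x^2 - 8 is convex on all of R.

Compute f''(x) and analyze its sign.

f(x) = -3x^4 - 3x^2 - 8
f'(x) = -12x^3 + -6x
f''(x) = -36x^2 + -6
f''(x) = -36x^2 + -6 <= -6 < 0 for all x
Therefore, f is concave on R.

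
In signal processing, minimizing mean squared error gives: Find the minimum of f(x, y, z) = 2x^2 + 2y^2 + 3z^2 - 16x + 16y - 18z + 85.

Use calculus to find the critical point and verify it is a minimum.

f(x,y,z) = 2x^2 + 2y^2 + 3z^2 - 16x + 16y - 18z + 85
df/dx = 4x + (-16) = 0 => x = 4
df/dy = 4y + (16) = 0 => y = -4
df/dz = 6z + (-18) = 0 => z = 3
f(4,-4,3) = 2*(4)^2 + 2*(-4)^2 + 3*(3)^2 + -16*(4) + 16*(-4) + -18*(3) + 85 = -6
Hessian is diagonal with entries 4, 4, 6 > 0, confirmed minimum.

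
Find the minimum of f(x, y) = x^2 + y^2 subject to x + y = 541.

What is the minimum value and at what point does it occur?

Substitute y = 541 - x into f(x,y) = x^2 + y^2:
g(x) = x^2 + (541 - x)^2 = 2x^2 - 1082x + 292681
g'(x) = 4x - 1082 = 0  =>  x = 541/2
y = 541 - 541/2 = 541/2
Minimum value = (541/2)^2 + (541/2)^2 = 292681/2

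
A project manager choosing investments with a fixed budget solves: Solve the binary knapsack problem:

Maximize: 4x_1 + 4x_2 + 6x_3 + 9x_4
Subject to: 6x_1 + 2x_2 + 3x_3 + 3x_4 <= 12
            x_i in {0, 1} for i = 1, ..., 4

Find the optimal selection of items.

Items: item 1 (v=4, w=6), item 2 (v=4, w=2), item 3 (v=6, w=3), item 4 (v=9, w=3)
Capacity: 12
Checking all 16 subsets (w = total weight, v = total value):
  {}: w = 0, v = 0
  {1}: w = 6, v = 4
  {2}: w = 2, v = 4
  {3}: w = 3, v = 6
  {4}: w = 3, v = 9
  {1, 2}: w = 8, v = 8
  {1, 3}: w = 9, v = 10
  {1, 4}: w = 9, v = 13
  {2, 3}: w = 5, v = 10
  {2, 4}: w = 5, v = 13
  {3, 4}: w = 6, v = 15
  {1, 2, 3}: w = 11, v = 14
  {1, 2, 4}: w = 11, v = 17
  {1, 3, 4}: w = 12, v = 19
  {2, 3, 4}: w = 8, v = 19
  {1, 2, 3, 4}: w = 14 > 12, infeasible
Best feasible subset: items [1, 3, 4]
(The same value 19 is also attained by {2, 3, 4}.)
Total weight: 12 <= 12, total value: 19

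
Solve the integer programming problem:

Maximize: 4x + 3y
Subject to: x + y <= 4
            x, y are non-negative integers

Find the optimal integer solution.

Objective: 4x + 3y, constraint: x + y <= 4
Coefficient of x is 4 >= coefficient of y is 3, so allocate the entire budget to x.
Optimal: x = 4, y = 0, value = 16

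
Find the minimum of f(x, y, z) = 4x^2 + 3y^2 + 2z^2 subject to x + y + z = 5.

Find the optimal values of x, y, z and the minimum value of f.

Using Lagrange multipliers on f = 4x^2 + 3y^2 + 2z^2 with constraint x + y + z = 5:
Conditions: 2*4*x = lambda, 2*3*y = lambda, 2*2*z = lambda
So x = lambda/8, y = lambda/6, z = lambda/4
Substituting into constraint: lambda * (13/24) = 5
lambda = 120/13
x = 15/13, y = 20/13, z = 30/13
Minimum value = 300/13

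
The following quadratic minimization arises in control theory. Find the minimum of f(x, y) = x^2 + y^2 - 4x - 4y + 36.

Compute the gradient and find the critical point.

f(x,y) = x^2 + y^2 - 4x - 4y + 36
df/dx = 2x + (-4) = 0  =>  x = 2
df/dy = 2y + (-4) = 0  =>  y = 2
f(2, 2) = 1*(2)^2 + 1*(2)^2 + -4*(2) + -4*(2) + 36 = 28
Hessian is diagonal with entries 2, 2 > 0, so this is a minimum.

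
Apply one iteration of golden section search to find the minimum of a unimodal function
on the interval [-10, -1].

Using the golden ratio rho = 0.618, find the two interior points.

Golden section search on [-10, -1].
Golden ratio rho = 0.618 (approx).
Interior points:
  x_1 = -10 + (1-0.618)*9 = -6.5620
  x_2 = -10 + 0.618*9 = -4.4380
Compare f(x_1) and f(x_2) to determine which subinterval to keep.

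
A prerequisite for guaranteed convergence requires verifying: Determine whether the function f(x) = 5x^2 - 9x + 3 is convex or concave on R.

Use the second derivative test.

f(x) = 5x^2 - 9x + 3
f'(x) = 10x - 9
f''(x) = 10
Since f''(x) = 10 > 0 for all x, f is convex on R.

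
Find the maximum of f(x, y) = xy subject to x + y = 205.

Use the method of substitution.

Substitute y = 205 - x into f(x,y) = xy:
g(x) = x(205 - x) = 205x - x^2
g'(x) = 205 - 2x = 0  =>  x = 205/2
y = 205 - 205/2 = 205/2
Maximum value = (205/2) * (205/2) = 42025/4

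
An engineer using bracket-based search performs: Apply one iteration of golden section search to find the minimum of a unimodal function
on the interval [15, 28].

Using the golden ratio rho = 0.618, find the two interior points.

Golden section search on [15, 28].
Golden ratio rho = 0.618 (approx).
Interior points:
  x_1 = 15 + (1-0.618)*13 = 19.9660
  x_2 = 15 + 0.618*13 = 23.0340
Compare f(x_1) and f(x_2) to determine which subinterval to keep.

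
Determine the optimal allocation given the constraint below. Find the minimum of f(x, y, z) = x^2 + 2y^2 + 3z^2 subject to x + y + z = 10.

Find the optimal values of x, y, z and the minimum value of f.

Using Lagrange multipliers on f = x^2 + 2y^2 + 3z^2 with constraint x + y + z = 10:
Conditions: 2*1*x = lambda, 2*2*y = lambda, 2*3*z = lambda
So x = lambda/2, y = lambda/4, z = lambda/6
Substituting into constraint: lambda * (11/12) = 10
lambda = 120/11
x = 60/11, y = 30/11, z = 20/11
Minimum value = 600/11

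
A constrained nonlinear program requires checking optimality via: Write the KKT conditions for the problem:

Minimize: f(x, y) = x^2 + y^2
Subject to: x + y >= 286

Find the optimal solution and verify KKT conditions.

KKT conditions for min x^2 + y^2 s.t. x + y >= 286:
Stationarity: 2x = mu, 2y = mu
So x = y = mu/2.
Complementary slackness: mu*(x + y - 286) = 0
Primal feasibility: x + y >= 286; dual feasibility: mu >= 0
If mu = 0 then x = y = 0, but 0 + 0 < 286 is infeasible, so the constraint is active.
Constraint active: x + y = 2*(mu/2) = 286 => mu = 286
x = y = 143, f = 40898
Verify: stationarity 2*143 = 286 = mu; primal 143 + 143 = 286 >= 286; dual mu = 286 >= 0; complementary slackness 286*(286 - 286) = 0. All KKT conditions hold.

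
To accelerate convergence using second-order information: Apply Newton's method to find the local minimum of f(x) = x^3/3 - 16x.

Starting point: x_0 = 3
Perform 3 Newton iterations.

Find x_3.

f(x) = x^3/3 - 16x
f'(x) = x^2 - 16, f''(x) = 2x
Newton update: x_{n+1} = x_n - (x_n^2 - 16)/(2*x_n)
Step 1: x_0 = 3, f'=-7, f''=6, x_1 = 25/6
Step 2: x_1 = 25/6, f'=49/36, f''=25/3, x_2 = 1201/300
Step 3: x_2 = 1201/300, f'=2401/90000, f''=1201/150, x_3 = 2882401/720600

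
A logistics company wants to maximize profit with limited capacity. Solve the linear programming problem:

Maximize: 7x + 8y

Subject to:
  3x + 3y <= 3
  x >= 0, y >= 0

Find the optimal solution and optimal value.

The feasible region has vertices at [(0, 0), (1, 0), (0, 1)].
Checking objective 7x + 8y at each vertex:
  (0, 0): 7*0 + 8*0 = 0
  (1, 0): 7*1 + 8*0 = 7
  (0, 1): 7*0 + 8*1 = 8
Maximum is 8 at (0, 1).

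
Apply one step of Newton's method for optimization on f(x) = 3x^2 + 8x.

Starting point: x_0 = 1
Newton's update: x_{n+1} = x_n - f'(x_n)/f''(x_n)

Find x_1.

f(x) = 3x^2 + 8x
f'(x) = 6x + (8), f''(x) = 6
Newton step: x_1 = x_0 - f'(x_0)/f''(x_0)
f'(1) = 14
x_1 = 1 - 14/6 = -4/3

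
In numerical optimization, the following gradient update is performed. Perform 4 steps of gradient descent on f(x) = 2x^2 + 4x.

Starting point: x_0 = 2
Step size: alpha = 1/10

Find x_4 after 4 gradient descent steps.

f(x) = 2x^2 + 4x, f'(x) = 4x + (4)
Step 1: f'(2) = 12, x_1 = 2 - 1/10 * 12 = 4/5
Step 2: f'(4/5) = 36/5, x_2 = 4/5 - 1/10 * 36/5 = 2/25
Step 3: f'(2/25) = 108/25, x_3 = 2/25 - 1/10 * 108/25 = -44/125
Step 4: f'(-44/125) = 324/125, x_4 = -44/125 - 1/10 * 324/125 = -382/625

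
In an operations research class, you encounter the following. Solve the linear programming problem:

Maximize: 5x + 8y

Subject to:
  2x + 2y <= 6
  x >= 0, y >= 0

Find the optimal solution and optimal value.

The feasible region has vertices at [(0, 0), (3, 0), (0, 3)].
Checking objective 5x + 8y at each vertex:
  (0, 0): 5*0 + 8*0 = 0
  (3, 0): 5*3 + 8*0 = 15
  (0, 3): 5*0 + 8*3 = 24
Maximum is 24 at (0, 3).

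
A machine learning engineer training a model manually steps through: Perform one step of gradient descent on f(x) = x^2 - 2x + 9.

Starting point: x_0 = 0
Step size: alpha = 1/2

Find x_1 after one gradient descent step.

f(x) = x^2 - 2x + 9
f'(x) = 2x - 2
f'(0) = 2*0 + (-2) = -2
x_1 = x_0 - alpha * f'(x_0) = 0 - 1/2 * -2 = 1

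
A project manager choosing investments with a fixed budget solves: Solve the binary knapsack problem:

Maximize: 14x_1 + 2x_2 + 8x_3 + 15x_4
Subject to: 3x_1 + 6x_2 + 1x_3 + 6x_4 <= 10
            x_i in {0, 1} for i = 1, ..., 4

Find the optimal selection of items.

Items: item 1 (v=14, w=3), item 2 (v=2, w=6), item 3 (v=8, w=1), item 4 (v=15, w=6)
Capacity: 10
Checking all 16 subsets (w = total weight, v = total value):
  {}: w = 0, v = 0
  {1}: w = 3, v = 14
  {2}: w = 6, v = 2
  {3}: w = 1, v = 8
  {4}: w = 6, v = 15
  {1, 2}: w = 9, v = 16
  {1, 3}: w = 4, v = 22
  {1, 4}: w = 9, v = 29
  {2, 3}: w = 7, v = 10
  {2, 4}: w = 12 > 10, infeasible
  {3, 4}: w = 7, v = 23
  {1, 2, 3}: w = 10, v = 24
  {1, 2, 4}: w = 15 > 10, infeasible
  {1, 3, 4}: w = 10, v = 37
  {2, 3, 4}: w = 13 > 10, infeasible
  {1, 2, 3, 4}: w = 16 > 10, infeasible
Best feasible subset: items [1, 3, 4]
Total weight: 10 <= 10, total value: 37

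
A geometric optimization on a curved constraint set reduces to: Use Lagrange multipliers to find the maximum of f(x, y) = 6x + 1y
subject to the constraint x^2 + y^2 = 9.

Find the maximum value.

Set up Lagrange conditions: grad f = lambda * grad g
  6 = 2*lambda*x
  1 = 2*lambda*y
From these: x/y = 6/1, so x = 6t, y = 1t for some t.
Substitute into constraint: (6t)^2 + (1t)^2 = 9
  t^2 * 37 = 9
  t = sqrt(9/37)
Maximum = 6*x + 1*y = (6^2 + 1^2)*t = 37 * sqrt(9/37) = sqrt(333)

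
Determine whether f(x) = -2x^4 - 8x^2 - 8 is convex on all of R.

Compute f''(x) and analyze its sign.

f(x) = -2x^4 - 8x^2 - 8
f'(x) = -8x^3 + -16x
f''(x) = -24x^2 + -16
f''(x) = -24x^2 + -16 <= -16 < 0 for all x
Therefore, f is concave on R.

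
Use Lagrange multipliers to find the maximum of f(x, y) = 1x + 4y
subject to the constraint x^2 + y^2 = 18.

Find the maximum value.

Set up Lagrange conditions: grad f = lambda * grad g
  1 = 2*lambda*x
  4 = 2*lambda*y
From these: x/y = 1/4, so x = 1t, y = 4t for some t.
Substitute into constraint: (1t)^2 + (4t)^2 = 18
  t^2 * 17 = 18
  t = sqrt(18/17)
Maximum = 1*x + 4*y = (1^2 + 4^2)*t = 17 * sqrt(18/17) = sqrt(306)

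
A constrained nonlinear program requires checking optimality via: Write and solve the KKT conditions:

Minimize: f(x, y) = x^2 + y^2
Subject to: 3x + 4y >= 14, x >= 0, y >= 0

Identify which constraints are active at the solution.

KKT conditions for min x^2 + y^2 s.t. 3x + 4y >= 14, x >= 0, y >= 0:
Stationarity: 2x = mu*3 + mu_x, 2y = mu*4 + mu_y, with mu, mu_x, mu_y >= 0
Complementary slackness: mu*(3x + 4y - 14) = 0, mu_x*x = 0, mu_y*y = 0
(0, 0) is infeasible (3*0 + 4*0 < 14), so if mu = 0 stationarity would force x = mu_x/2 >= 0, y = mu_y/2 >= 0 with mu_x*x = mu_y*y = 0, i.e. x = y = 0: contradiction. Hence mu > 0 and 3x + 4y = 14 is active.
Try x > 0, y > 0 (so mu_x = mu_y = 0): x = 3*mu/2, y = 4*mu/2
Substitute: 3*(3*mu/2) + 4*(4*mu/2) = 14
  mu*25/2 = 14 => mu = 28/25
x* = 42/25 > 0, y* = 56/25 > 0, consistent with mu_x = mu_y = 0.
f is convex and the constraints are linear, so this KKT point is the global minimum.
f* = 196/25
Active constraints: 3x + 4y >= 14 (holds with equality, mu = 28/25 > 0); x >= 0 and y >= 0 are inactive (mu_x = mu_y = 0).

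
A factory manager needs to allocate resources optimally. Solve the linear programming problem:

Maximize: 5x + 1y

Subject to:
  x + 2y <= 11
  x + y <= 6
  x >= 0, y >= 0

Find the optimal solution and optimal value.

Feasible vertices: (0, 0), (0, 11/2), (1, 5), (6, 0)
Objective 5x + 1y at each:
  (0, 0): 0
  (0, 11/2): 11/2
  (1, 5): 10
  (6, 0): 30
Maximum is 30 at (6, 0).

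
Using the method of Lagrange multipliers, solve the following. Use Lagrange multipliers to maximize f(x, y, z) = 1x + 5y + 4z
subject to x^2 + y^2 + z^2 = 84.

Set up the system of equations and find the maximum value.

Lagrange conditions: 1 = 2*lambda*x, 5 = 2*lambda*y, 4 = 2*lambda*z
So x:1 = y:5 = z:4, i.e. x = 1t, y = 5t, z = 4t
Constraint: t^2*(1^2 + 5^2 + 4^2) = 84
  t^2 * 42 = 84  =>  t = sqrt(2)
Maximum = 1*1t + 5*5t + 4*4t = 42*sqrt(2) = sqrt(3528)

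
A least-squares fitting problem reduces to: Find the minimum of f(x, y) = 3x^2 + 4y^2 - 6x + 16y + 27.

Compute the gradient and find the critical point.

f(x,y) = 3x^2 + 4y^2 - 6x + 16y + 27
df/dx = 6x + (-6) = 0  =>  x = 1
df/dy = 8y + (16) = 0  =>  y = -2
f(1, -2) = 3*(1)^2 + 4*(-2)^2 + -6*(1) + 16*(-2) + 27 = 8
Hessian is diagonal with entries 6, 8 > 0, so this is a minimum.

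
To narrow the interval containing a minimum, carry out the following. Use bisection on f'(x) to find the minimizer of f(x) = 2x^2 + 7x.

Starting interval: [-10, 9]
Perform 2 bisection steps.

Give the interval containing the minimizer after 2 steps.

Finding critical point of f(x) = 2x^2 + 7x using bisection on f'(x) = 4x + 7.
f'(x) = 0 when x = -7/4.
Starting interval: [-10, 9]
Step 1: mid = -1/2, f'(mid) = 5, new interval = [-10, -1/2]
Step 2: mid = -21/4, f'(mid) = -14, new interval = [-21/4, -1/2]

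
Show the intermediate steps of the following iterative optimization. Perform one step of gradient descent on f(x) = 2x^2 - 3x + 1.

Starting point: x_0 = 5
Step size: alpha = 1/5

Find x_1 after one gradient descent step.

f(x) = 2x^2 - 3x + 1
f'(x) = 4x - 3
f'(5) = 4*5 + (-3) = 17
x_1 = x_0 - alpha * f'(x_0) = 5 - 1/5 * 17 = 8/5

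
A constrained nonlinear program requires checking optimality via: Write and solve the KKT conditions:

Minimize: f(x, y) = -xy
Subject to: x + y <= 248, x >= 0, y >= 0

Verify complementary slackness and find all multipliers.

Problem: min -xy s.t. x + y <= 248 (multiplier lambda), x >= 0 (mu_x), y >= 0 (mu_y)
KKT stationarity: -y + lambda - mu_x = 0, -x + lambda - mu_y = 0, with lambda, mu_x, mu_y >= 0
Complementary slackness: lambda*(x + y - 248) = 0, mu_x*x = 0, mu_y*y = 0
If lambda = 0: y = -mu_x <= 0 and x = -mu_y <= 0 force x = y = 0 with f = 0; but x = y = 124 is feasible with f = -15376 < 0, so this is not the minimum. Hence lambda > 0 and x + y = 248.
Try x > 0, y > 0 (so mu_x = mu_y = 0): y = lambda, x = lambda => x = y = lambda
x + y = 248 => 2*lambda = 248 => lambda = 124
x* = y* = 124 > 0, consistent with mu_x = mu_y = 0.
(Any feasible point with x = 0 or y = 0 has f = 0 > -15376, so the minimum is not on those boundaries.)
min(-xy) = -15376 (i.e. max xy = 15376)
Multipliers: lambda = 124, mu_x = 0, mu_y = 0
Complementary slackness: lambda*(x + y - 248) = 124*(124 + 124 - 248) = 0, mu_x*x = 0*124 = 0, mu_y*y = 0*124 = 0. Satisfied.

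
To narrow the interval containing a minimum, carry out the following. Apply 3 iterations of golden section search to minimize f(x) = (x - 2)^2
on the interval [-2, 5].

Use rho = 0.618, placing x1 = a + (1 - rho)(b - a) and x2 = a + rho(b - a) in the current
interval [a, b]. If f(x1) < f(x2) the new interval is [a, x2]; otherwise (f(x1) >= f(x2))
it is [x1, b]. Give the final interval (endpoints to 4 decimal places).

Golden section search for min of f(x) = (x - 2)^2 on [-2, 5].
Each step: x1 = a + (1 - rho)(b - a), x2 = a + rho(b - a); if f(x1) < f(x2) keep [a, x2], otherwise keep [x1, b].
Step 1: [-2.0000, 5.0000], x1=0.6740 (f=1.7583), x2=2.3260 (f=0.1063); f(x1) > f(x2) => keep [0.6740, 5.0000]
Step 2: [0.6740, 5.0000], x1=2.3265 (f=0.1066), x2=3.3475 (f=1.8157); f(x1) < f(x2) => keep [0.6740, 3.3475]
Step 3: [0.6740, 3.3475], x1=1.6953 (f=0.0929), x2=2.3262 (f=0.1064); f(x1) < f(x2) => keep [0.6740, 2.3262]
Final interval: [0.6740, 2.3262]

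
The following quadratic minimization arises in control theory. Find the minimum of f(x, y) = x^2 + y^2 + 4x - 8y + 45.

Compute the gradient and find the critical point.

f(x,y) = x^2 + y^2 + 4x - 8y + 45
df/dx = 2x + (4) = 0  =>  x = -2
df/dy = 2y + (-8) = 0  =>  y = 4
f(-2, 4) = 1*(-2)^2 + 1*(4)^2 + 4*(-2) + -8*(4) + 45 = 25
Hessian is diagonal with entries 2, 2 > 0, so this is a minimum.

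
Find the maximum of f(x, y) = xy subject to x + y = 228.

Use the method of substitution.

Substitute y = 228 - x into f(x,y) = xy:
g(x) = x(228 - x) = 228x - x^2
g'(x) = 228 - 2x = 0  =>  x = 114
y = 228 - 114 = 114
Maximum value = 114 * 114 = 12996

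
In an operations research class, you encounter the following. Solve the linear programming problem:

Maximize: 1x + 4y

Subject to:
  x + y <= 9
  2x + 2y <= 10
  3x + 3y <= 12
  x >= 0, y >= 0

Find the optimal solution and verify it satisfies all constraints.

Feasible vertices: (0, 0), (0, 4), (4, 0)
Objective 1x + 4y at each vertex:
  (0, 0): 0
  (0, 4): 16
  (4, 0): 4
Maximum is 16 at (0, 4).
Verify constraints at (x, y) = (0, 4):
  1*0 + 1*4 = 4 <= 9
  2*0 + 2*4 = 8 <= 10
  3*0 + 3*4 = 12 <= 12 (active)
  x = 0 >= 0, y = 4 >= 0. All constraints satisfied.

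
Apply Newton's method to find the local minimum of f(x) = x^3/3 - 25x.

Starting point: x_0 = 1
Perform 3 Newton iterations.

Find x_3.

f(x) = x^3/3 - 25x
f'(x) = x^2 - 25, f''(x) = 2x
Newton update: x_{n+1} = x_n - (x_n^2 - 25)/(2*x_n)
Step 1: x_0 = 1, f'=-24, f''=2, x_1 = 13
Step 2: x_1 = 13, f'=144, f''=26, x_2 = 97/13
Step 3: x_2 = 97/13, f'=5184/169, f''=194/13, x_3 = 6817/1261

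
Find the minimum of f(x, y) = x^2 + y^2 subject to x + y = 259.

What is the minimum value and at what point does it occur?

Substitute y = 259 - x into f(x,y) = x^2 + y^2:
g(x) = x^2 + (259 - x)^2 = 2x^2 - 518x + 67081
g'(x) = 4x - 518 = 0  =>  x = 259/2
y = 259 - 259/2 = 259/2
Minimum value = (259/2)^2 + (259/2)^2 = 67081/2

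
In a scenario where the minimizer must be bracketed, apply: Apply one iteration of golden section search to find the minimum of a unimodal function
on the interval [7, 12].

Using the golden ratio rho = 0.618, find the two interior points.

Golden section search on [7, 12].
Golden ratio rho = 0.618 (approx).
Interior points:
  x_1 = 7 + (1-0.618)*5 = 8.9100
  x_2 = 7 + 0.618*5 = 10.0900
Compare f(x_1) and f(x_2) to determine which subinterval to keep.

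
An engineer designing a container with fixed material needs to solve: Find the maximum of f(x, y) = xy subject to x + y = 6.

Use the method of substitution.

Substitute y = 6 - x into f(x,y) = xy:
g(x) = x(6 - x) = 6x - x^2
g'(x) = 6 - 2x = 0  =>  x = 3
y = 6 - 3 = 3
Maximum value = 3 * 3 = 9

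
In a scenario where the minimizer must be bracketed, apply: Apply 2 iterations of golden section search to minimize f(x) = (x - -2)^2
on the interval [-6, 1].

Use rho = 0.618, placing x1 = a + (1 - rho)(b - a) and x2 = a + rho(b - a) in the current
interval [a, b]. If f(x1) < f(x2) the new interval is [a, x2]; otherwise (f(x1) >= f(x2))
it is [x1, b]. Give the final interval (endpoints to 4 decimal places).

Golden section search for min of f(x) = (x - -2)^2 on [-6, 1].
Each step: x1 = a + (1 - rho)(b - a), x2 = a + rho(b - a); if f(x1) < f(x2) keep [a, x2], otherwise keep [x1, b].
Step 1: [-6.0000, 1.0000], x1=-3.3260 (f=1.7583), x2=-1.6740 (f=0.1063); f(x1) > f(x2) => keep [-3.3260, 1.0000]
Step 2: [-3.3260, 1.0000], x1=-1.6735 (f=0.1066), x2=-0.6525 (f=1.8157); f(x1) < f(x2) => keep [-3.3260, -0.6525]
Final interval: [-3.3260, -0.6525]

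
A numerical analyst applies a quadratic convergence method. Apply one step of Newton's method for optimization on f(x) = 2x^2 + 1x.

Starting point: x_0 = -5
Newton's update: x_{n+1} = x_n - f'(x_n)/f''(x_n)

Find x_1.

f(x) = 2x^2 + 1x
f'(x) = 4x + (1), f''(x) = 4
Newton step: x_1 = x_0 - f'(x_0)/f''(x_0)
f'(-5) = -19
x_1 = -5 - -19/4 = -1/4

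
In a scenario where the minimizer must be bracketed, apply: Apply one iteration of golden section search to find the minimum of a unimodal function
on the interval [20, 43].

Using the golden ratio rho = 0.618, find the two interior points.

Golden section search on [20, 43].
Golden ratio rho = 0.618 (approx).
Interior points:
  x_1 = 20 + (1-0.618)*23 = 28.7860
  x_2 = 20 + 0.618*23 = 34.2140
Compare f(x_1) and f(x_2) to determine which subinterval to keep.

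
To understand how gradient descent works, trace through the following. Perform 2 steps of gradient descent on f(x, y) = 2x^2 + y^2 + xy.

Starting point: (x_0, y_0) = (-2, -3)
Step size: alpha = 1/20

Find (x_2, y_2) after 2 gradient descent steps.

f(x,y) = 2x^2 + y^2 + xy
grad_x = 4x + 1y, grad_y = 2y + 1x
Step 1: grad = (-11, -8), (-29/20, -13/5)
Step 2: grad = (-42/5, -133/20), (-103/100, -907/400)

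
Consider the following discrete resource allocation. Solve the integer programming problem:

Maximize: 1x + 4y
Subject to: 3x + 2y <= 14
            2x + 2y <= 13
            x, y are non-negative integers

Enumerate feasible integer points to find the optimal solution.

Constraint 1: 3x + 2y <= 14
Constraint 2: 2x + 2y <= 13
Feasible x range (need y >= 0): 0 <= x <= min(14/3, 13/2) => x in {0, ..., 4}.
Enumerate feasible integer points row by row (the coefficient of y is 4 > 0, so for each x the largest feasible y gives the best value):
  x = 0: y <= min((14 - 3*0)/2, (13 - 2*0)/2) => y in {0, ..., 6}; best 1*0 + 4*6 = 24
  x = 1: y <= min((14 - 3*1)/2, (13 - 2*1)/2) => y in {0, ..., 5}; best 1*1 + 4*5 = 21
  x = 2: y <= min((14 - 3*2)/2, (13 - 2*2)/2) => y in {0, ..., 4}; best 1*2 + 4*4 = 18
  x = 3: y <= min((14 - 3*3)/2, (13 - 2*3)/2) => y in {0, ..., 2}; best 1*3 + 4*2 = 11
  x = 4: y <= min((14 - 3*4)/2, (13 - 2*4)/2) => y in {0, ..., 1}; best 1*4 + 4*1 = 8
The maximum 1x + 4y = 24 is achieved at x = 0, y = 6.
Check: 3*0 + 2*6 = 12 <= 14 and 2*0 + 2*6 = 12 <= 13.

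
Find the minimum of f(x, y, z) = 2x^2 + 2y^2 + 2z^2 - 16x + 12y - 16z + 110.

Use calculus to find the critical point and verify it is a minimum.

f(x,y,z) = 2x^2 + 2y^2 + 2z^2 - 16x + 12y - 16z + 110
df/dx = 4x + (-16) = 0 => x = 4
df/dy = 4y + (12) = 0 => y = -3
df/dz = 4z + (-16) = 0 => z = 4
f(4,-3,4) = 2*(4)^2 + 2*(-3)^2 + 2*(4)^2 + -16*(4) + 12*(-3) + -16*(4) + 110 = 28
Hessian is diagonal with entries 4, 4, 4 > 0, confirmed minimum.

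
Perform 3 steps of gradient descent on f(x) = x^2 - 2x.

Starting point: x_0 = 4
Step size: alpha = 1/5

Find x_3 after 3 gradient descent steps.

f(x) = x^2 - 2x, f'(x) = 2x + (-2)
Step 1: f'(4) = 6, x_1 = 4 - 1/5 * 6 = 14/5
Step 2: f'(14/5) = 18/5, x_2 = 14/5 - 1/5 * 18/5 = 52/25
Step 3: f'(52/25) = 54/25, x_3 = 52/25 - 1/5 * 54/25 = 206/125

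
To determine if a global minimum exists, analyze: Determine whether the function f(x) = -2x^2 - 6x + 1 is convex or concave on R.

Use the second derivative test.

f(x) = -2x^2 - 6x + 1
f'(x) = -4x - 6
f''(x) = -4
Since f''(x) = -4 < 0 for all x, f is concave on R.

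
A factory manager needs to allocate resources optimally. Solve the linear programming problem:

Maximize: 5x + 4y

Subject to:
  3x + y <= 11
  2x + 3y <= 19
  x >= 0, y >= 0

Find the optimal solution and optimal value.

Feasible vertices: (0, 0), (0, 19/3), (2, 5), (11/3, 0)
Objective 5x + 4y at each:
  (0, 0): 0
  (0, 19/3): 76/3
  (2, 5): 30
  (11/3, 0): 55/3
Maximum is 30 at (2, 5).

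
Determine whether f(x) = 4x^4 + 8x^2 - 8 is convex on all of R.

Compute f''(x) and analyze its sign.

f(x) = 4x^4 + 8x^2 - 8
f'(x) = 16x^3 + 16x
f''(x) = 48x^2 + 16
f''(x) = 48x^2 + 16 >= 16 > 0 for all x
Therefore, f is convex on R.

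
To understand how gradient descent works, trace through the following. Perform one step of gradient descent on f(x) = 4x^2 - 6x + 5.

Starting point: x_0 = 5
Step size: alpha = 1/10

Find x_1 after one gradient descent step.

f(x) = 4x^2 - 6x + 5
f'(x) = 8x - 6
f'(5) = 8*5 + (-6) = 34
x_1 = x_0 - alpha * f'(x_0) = 5 - 1/10 * 34 = 8/5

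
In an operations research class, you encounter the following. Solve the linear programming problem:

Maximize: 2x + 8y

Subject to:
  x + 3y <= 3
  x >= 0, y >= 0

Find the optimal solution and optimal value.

The feasible region has vertices at [(0, 0), (3, 0), (0, 1)].
Checking objective 2x + 8y at each vertex:
  (0, 0): 2*0 + 8*0 = 0
  (3, 0): 2*3 + 8*0 = 6
  (0, 1): 2*0 + 8*1 = 8
Maximum is 8 at (0, 1).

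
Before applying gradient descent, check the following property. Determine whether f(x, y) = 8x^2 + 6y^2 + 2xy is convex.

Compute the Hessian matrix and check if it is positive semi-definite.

f(x,y) = 8x^2 + 6y^2 + 2xy
Hessian H = [[16, 2], [2, 12]]
trace(H) = 28, det(H) = 188
Eigenvalues: (28 +/- sqrt(32)) / 2 = 16.83, 11.17
Since both eigenvalues > 0, f is convex.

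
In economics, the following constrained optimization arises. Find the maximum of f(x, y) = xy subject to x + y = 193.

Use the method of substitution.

Substitute y = 193 - x into f(x,y) = xy:
g(x) = x(193 - x) = 193x - x^2
g'(x) = 193 - 2x = 0  =>  x = 193/2
y = 193 - 193/2 = 193/2
Maximum value = (193/2) * (193/2) = 37249/4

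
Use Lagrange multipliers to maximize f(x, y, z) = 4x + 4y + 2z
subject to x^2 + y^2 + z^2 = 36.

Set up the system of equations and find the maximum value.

Lagrange conditions: 4 = 2*lambda*x, 4 = 2*lambda*y, 2 = 2*lambda*z
So x:4 = y:4 = z:2, i.e. x = 4t, y = 4t, z = 2t
Constraint: t^2*(4^2 + 4^2 + 2^2) = 36
  t^2 * 36 = 36  =>  t = sqrt(1)
Maximum = 4*4t + 4*4t + 2*2t = 36*sqrt(1) = 36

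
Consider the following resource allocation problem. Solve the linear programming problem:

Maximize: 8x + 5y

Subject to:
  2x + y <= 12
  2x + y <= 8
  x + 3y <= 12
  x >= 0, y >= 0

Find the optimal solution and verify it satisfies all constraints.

Feasible vertices: (0, 0), (0, 4), (12/5, 16/5), (4, 0)
Objective 8x + 5y at each vertex:
  (0, 0): 0
  (0, 4): 20
  (12/5, 16/5): 176/5
  (4, 0): 32
Maximum is 176/5 at (12/5, 16/5).
Verify constraints at (x, y) = (12/5, 16/5):
  2*(12/5) + 1*(16/5) = 8 <= 12
  2*(12/5) + 1*(16/5) = 8 <= 8 (active)
  1*(12/5) + 3*(16/5) = 12 <= 12 (active)
  x = 12/5 >= 0, y = 16/5 >= 0. All constraints satisfied.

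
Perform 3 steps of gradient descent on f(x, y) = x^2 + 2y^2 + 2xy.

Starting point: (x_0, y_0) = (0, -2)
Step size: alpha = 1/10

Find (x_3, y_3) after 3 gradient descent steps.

f(x,y) = x^2 + 2y^2 + 2xy
grad_x = 2x + 2y, grad_y = 4y + 2x
Step 1: grad = (-4, -8), (2/5, -6/5)
Step 2: grad = (-8/5, -4), (14/25, -4/5)
Step 3: grad = (-12/25, -52/25), (76/125, -74/125)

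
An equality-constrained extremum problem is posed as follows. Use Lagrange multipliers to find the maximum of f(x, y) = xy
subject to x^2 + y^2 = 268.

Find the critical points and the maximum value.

Lagrange conditions: y = 2*lambda*x and x = 2*lambda*y
If x = 0 then y = 0, violating the constraint, so x, y != 0.
Dividing: y/x = x/y => x^2 = y^2 => y = x or y = -x
Constraint: 2x^2 = 268 => x^2 = 134 => x = +/-sqrt(134)
Critical points: (sqrt(134), sqrt(134)), (-sqrt(134), -sqrt(134)), (sqrt(134), -sqrt(134)), (-sqrt(134), sqrt(134))
  y = x:  xy = x^2 = 134  at (sqrt(134), sqrt(134)) and (-sqrt(134), -sqrt(134))
  y = -x: xy = -x^2 = -134 at (sqrt(134), -sqrt(134)) and (-sqrt(134), sqrt(134))
Maximum xy = 134 at (sqrt(134), sqrt(134)) and (-sqrt(134), -sqrt(134))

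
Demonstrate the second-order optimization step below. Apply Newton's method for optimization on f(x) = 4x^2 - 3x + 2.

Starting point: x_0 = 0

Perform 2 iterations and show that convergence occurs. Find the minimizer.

f(x) = 4x^2 - 3x + 2, f'(x) = 8x + (-3), f''(x) = 8
Step 1: f'(0) = -3, x_1 = 0 - -3/8 = 3/8
Step 2: f'(3/8) = 0, x_2 = 3/8 (converged)
Newton's method converges in 1 step for quadratics.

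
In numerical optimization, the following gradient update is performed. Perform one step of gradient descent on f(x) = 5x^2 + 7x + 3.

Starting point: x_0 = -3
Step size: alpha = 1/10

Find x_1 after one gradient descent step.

f(x) = 5x^2 + 7x + 3
f'(x) = 10x + 7
f'(-3) = 10*-3 + (7) = -23
x_1 = x_0 - alpha * f'(x_0) = -3 - 1/10 * -23 = -7/10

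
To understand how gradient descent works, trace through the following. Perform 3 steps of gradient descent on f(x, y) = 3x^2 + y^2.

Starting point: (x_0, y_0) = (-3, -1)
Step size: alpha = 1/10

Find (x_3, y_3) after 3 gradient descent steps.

f(x,y) = 3x^2 + y^2
grad_x = 6x + 0y, grad_y = 2y + 0x
Step 1: grad = (-18, -2), (-6/5, -4/5)
Step 2: grad = (-36/5, -8/5), (-12/25, -16/25)
Step 3: grad = (-72/25, -32/25), (-24/125, -64/125)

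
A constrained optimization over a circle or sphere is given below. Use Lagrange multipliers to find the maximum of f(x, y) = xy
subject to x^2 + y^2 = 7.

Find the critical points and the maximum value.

Lagrange conditions: y = 2*lambda*x and x = 2*lambda*y
If x = 0 then y = 0, violating the constraint, so x, y != 0.
Dividing: y/x = x/y => x^2 = y^2 => y = x or y = -x
Constraint: 2x^2 = 7 => x^2 = 7/2 => x = +/-sqrt(7/2)
Critical points: (sqrt(7/2), sqrt(7/2)), (-sqrt(7/2), -sqrt(7/2)), (sqrt(7/2), -sqrt(7/2)), (-sqrt(7/2), sqrt(7/2))
  y = x:  xy = x^2 = 7/2  at (sqrt(7/2), sqrt(7/2)) and (-sqrt(7/2), -sqrt(7/2))
  y = -x: xy = -x^2 = -7/2 at (sqrt(7/2), -sqrt(7/2)) and (-sqrt(7/2), sqrt(7/2))
Maximum xy = 7/2 at (sqrt(7/2), sqrt(7/2)) and (-sqrt(7/2), -sqrt(7/2))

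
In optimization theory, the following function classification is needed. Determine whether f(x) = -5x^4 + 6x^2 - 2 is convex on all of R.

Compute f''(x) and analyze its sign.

f(x) = -5x^4 + 6x^2 - 2
f'(x) = -20x^3 + 12x
f''(x) = -60x^2 + 12
f''(x) = -60x^2 + 12 -> -inf as |x| -> inf
Therefore, f is not globally convex on R.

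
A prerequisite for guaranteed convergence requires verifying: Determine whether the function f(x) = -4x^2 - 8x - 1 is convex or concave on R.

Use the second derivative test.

f(x) = -4x^2 - 8x - 1
f'(x) = -8x - 8
f''(x) = -8
Since f''(x) = -8 < 0 for all x, f is concave on R.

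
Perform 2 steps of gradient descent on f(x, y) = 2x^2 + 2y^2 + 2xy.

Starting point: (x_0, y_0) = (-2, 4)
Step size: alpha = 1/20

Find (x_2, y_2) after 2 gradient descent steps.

f(x,y) = 2x^2 + 2y^2 + 2xy
grad_x = 4x + 2y, grad_y = 4y + 2x
Step 1: grad = (0, 12), (-2, 17/5)
Step 2: grad = (-6/5, 48/5), (-97/50, 73/25)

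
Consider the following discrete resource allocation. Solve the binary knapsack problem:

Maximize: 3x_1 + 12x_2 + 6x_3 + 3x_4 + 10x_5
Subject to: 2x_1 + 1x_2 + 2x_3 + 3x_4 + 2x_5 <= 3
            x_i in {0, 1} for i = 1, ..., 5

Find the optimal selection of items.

Items: item 1 (v=3, w=2), item 2 (v=12, w=1), item 3 (v=6, w=2), item 4 (v=3, w=3), item 5 (v=10, w=2)
Capacity: 3
Checking all 32 subsets (w = total weight, v = total value):
  {}: w = 0, v = 0
  {1}: w = 2, v = 3
  {2}: w = 1, v = 12
  {3}: w = 2, v = 6
  {4}: w = 3, v = 3
  {5}: w = 2, v = 10
  {1, 2}: w = 3, v = 15
  {1, 3}: w = 4 > 3, infeasible
  {1, 4}: w = 5 > 3, infeasible
  {1, 5}: w = 4 > 3, infeasible
  {2, 3}: w = 3, v = 18
  {2, 4}: w = 4 > 3, infeasible
  {2, 5}: w = 3, v = 22
  {3, 4}: w = 5 > 3, infeasible
  {3, 5}: w = 4 > 3, infeasible
  {4, 5}: w = 5 > 3, infeasible
  {1, 2, 3}: w = 5 > 3, infeasible
  {1, 2, 4}: w = 6 > 3, infeasible
  {1, 2, 5}: w = 5 > 3, infeasible
  {1, 3, 4}: w = 7 > 3, infeasible
  {1, 3, 5}: w = 6 > 3, infeasible
  {1, 4, 5}: w = 7 > 3, infeasible
  {2, 3, 4}: w = 6 > 3, infeasible
  {2, 3, 5}: w = 5 > 3, infeasible
  {2, 4, 5}: w = 6 > 3, infeasible
  {3, 4, 5}: w = 7 > 3, infeasible
  {1, 2, 3, 4}: w = 8 > 3, infeasible
  {1, 2, 3, 5}: w = 7 > 3, infeasible
  {1, 2, 4, 5}: w = 8 > 3, infeasible
  {1, 3, 4, 5}: w = 9 > 3, infeasible
  {2, 3, 4, 5}: w = 8 > 3, infeasible
  {1, 2, 3, 4, 5}: w = 10 > 3, infeasible
Best feasible subset: items [2, 5]
Total weight: 3 <= 3, total value: 22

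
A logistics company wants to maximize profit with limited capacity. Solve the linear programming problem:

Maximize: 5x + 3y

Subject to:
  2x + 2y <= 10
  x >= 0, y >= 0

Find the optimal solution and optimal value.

The feasible region has vertices at [(0, 0), (5, 0), (0, 5)].
Checking objective 5x + 3y at each vertex:
  (0, 0): 5*0 + 3*0 = 0
  (5, 0): 5*5 + 3*0 = 25
  (0, 5): 5*0 + 3*5 = 15
Maximum is 25 at (5, 0).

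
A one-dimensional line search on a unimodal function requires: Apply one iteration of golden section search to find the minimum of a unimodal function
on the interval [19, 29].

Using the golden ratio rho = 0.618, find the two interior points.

Golden section search on [19, 29].
Golden ratio rho = 0.618 (approx).
Interior points:
  x_1 = 19 + (1-0.618)*10 = 22.8200
  x_2 = 19 + 0.618*10 = 25.1800
Compare f(x_1) and f(x_2) to determine which subinterval to keep.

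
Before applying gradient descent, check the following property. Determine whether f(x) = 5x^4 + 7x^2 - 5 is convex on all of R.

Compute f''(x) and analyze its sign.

f(x) = 5x^4 + 7x^2 - 5
f'(x) = 20x^3 + 14x
f''(x) = 60x^2 + 14
f''(x) = 60x^2 + 14 >= 14 > 0 for all x
Therefore, f is convex on R.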